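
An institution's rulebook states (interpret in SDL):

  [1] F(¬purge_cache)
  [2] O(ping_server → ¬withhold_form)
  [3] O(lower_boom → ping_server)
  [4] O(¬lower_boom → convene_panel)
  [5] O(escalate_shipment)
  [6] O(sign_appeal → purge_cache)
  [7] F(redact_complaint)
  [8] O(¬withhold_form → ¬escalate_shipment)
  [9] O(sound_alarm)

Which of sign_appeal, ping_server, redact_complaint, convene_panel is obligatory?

From premise 5 we have O(escalate_shipment).
The contrapositive of premise 8 (O(¬withhold_form → ¬escalate_shipment)) is O(escalate_shipment → withhold_form), and O(escalate_shipment) is already established, so O(withhold_form).
The contrapositive of premise 2 (O(ping_server → ¬withhold_form)) is O(withhold_form → ¬ping_server), and O(withhold_form) is already established, so O(¬ping_server).
Premise 3 is O(lower_boom → ping_server); contrapositively O(¬ping_server → ¬lower_boom). Since O(¬ping_server) holds, K gives O(¬lower_boom).
Applying K to premise 4 (O(¬lower_boom → convene_panel)) and O(¬lower_boom) yields O(convene_panel).
So O(convene_panel) holds — convene_panel is obligatory. None of the other listed options is made obligatory by any chain of premises.

convene_panel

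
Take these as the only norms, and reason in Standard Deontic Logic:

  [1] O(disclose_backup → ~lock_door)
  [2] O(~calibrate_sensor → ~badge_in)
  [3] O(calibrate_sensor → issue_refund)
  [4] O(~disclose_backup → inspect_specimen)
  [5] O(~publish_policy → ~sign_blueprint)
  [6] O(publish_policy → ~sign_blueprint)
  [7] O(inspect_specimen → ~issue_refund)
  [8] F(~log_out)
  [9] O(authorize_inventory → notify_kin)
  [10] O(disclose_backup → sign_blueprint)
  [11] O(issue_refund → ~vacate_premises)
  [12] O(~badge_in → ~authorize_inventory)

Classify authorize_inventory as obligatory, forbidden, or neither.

Forbidden

Premises 5 and 6 are O(~publish_policy → ~sign_blueprint) and O(publish_policy → ~sign_blueprint); every ideal world satisfies ~publish_policy or publish_policy, so in either case ~sign_blueprint holds — hence O(~sign_blueprint).
Premise 10 is O(disclose_backup → sign_blueprint); contrapositively O(~sign_blueprint → ~disclose_backup). Since O(~sign_blueprint) holds, K gives O(~disclose_backup).
From O(~disclose_backup) and premise 4, O(~disclose_backup → inspect_specimen), we obtain O(inspect_specimen).
From O(inspect_specimen) and premise 7, O(inspect_specimen → ~issue_refund), we obtain O(~issue_refund).
The contrapositive of premise 3 (O(calibrate_sensor → issue_refund)) is O(~issue_refund → ~calibrate_sensor), and O(~issue_refund) is already established, so O(~calibrate_sensor).
Premise 2 is O(~calibrate_sensor → ~badge_in); since O(~calibrate_sensor), deontic closure gives O(~badge_in).
Premise 12 is O(~badge_in → ~authorize_inventory); since O(~badge_in), deontic closure gives O(~authorize_inventory).
Premises 1, 8, 9, 11 do not contribute to this derivation.
Thus O(~authorize_inventory), which is F(authorize_inventory): authorize_inventory is forbidden.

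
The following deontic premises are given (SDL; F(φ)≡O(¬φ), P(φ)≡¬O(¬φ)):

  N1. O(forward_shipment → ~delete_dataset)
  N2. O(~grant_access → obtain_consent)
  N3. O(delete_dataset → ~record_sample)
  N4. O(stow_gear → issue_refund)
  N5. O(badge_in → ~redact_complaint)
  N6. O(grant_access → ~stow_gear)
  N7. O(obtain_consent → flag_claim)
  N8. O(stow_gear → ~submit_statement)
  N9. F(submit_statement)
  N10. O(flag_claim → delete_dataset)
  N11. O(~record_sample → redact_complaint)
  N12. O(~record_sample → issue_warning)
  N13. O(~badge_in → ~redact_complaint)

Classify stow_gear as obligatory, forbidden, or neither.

Forbidden

Premises 13 and 5 cover both cases: O(~badge_in → ~redact_complaint) and O(badge_in → ~redact_complaint). Since ~badge_in ∨ badge_in is a tautology, O(~redact_complaint) follows.
The contrapositive of premise 11 (O(~record_sample → redact_complaint)) is O(~redact_complaint → record_sample), and O(~redact_complaint) is already established, so O(record_sample).
The contrapositive of premise 3 (O(delete_dataset → ~record_sample)) is O(record_sample → ~delete_dataset), and O(record_sample) is already established, so O(~delete_dataset).
Premise 10, O(flag_claim → delete_dataset), contraposes to O(~delete_dataset → ~flag_claim); with O(~delete_dataset) we get O(~flag_claim).
Premise 7 is O(obtain_consent → flag_claim); contrapositively O(~flag_claim → ~obtain_consent). Since O(~flag_claim) holds, K gives O(~obtain_consent).
The contrapositive of premise 2 (O(~grant_access → obtain_consent)) is O(~obtain_consent → grant_access), and O(~obtain_consent) is already established, so O(grant_access).
With premise 6, O(grant_access → ~stow_gear), the K-axiom yields O(~stow_gear).
Premises 1, 4, 8, 9, 12 do not contribute to this derivation.
Thus O(~stow_gear), which is F(stow_gear): stow_gear is forbidden.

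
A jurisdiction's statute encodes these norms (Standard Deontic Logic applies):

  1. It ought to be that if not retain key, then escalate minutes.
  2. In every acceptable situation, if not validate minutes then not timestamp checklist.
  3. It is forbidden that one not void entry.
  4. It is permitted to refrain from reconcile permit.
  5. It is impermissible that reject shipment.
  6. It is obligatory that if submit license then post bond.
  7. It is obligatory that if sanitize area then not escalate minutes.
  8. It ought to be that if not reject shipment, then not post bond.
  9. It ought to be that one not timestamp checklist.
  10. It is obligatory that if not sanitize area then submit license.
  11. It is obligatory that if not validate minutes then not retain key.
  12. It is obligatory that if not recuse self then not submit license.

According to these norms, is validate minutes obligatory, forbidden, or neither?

Obligatory

F(reject_shipment) at premise 5 means O(¬reject_shipment).
Premise 8 is O(¬reject_shipment → ¬post_bond); since O(¬reject_shipment), deontic closure gives O(¬post_bond).
The contrapositive of premise 6 (O(submit_license → post_bond)) is O(¬post_bond → ¬submit_license), and O(¬post_bond) is already established, so O(¬submit_license).
The contrapositive of premise 10 (O(¬sanitize_area → submit_license)) is O(¬submit_license → sanitize_area), and O(¬submit_license) is already established, so O(sanitize_area).
From O(sanitize_area) and premise 7, O(sanitize_area → ¬escalate_minutes), we obtain O(¬escalate_minutes).
The contrapositive of premise 1 (O(¬retain_key → escalate_minutes)) is O(¬escalate_minutes → retain_key), and O(¬escalate_minutes) is already established, so O(retain_key).
Premise 11 is O(¬validate_minutes → ¬retain_key); contrapositively O(retain_key → validate_minutes). Since O(retain_key) holds, K gives O(validate_minutes).
Premises 2, 3, 4, 9, 12 do not contribute to this derivation.
Hence validate_minutes is obligatory.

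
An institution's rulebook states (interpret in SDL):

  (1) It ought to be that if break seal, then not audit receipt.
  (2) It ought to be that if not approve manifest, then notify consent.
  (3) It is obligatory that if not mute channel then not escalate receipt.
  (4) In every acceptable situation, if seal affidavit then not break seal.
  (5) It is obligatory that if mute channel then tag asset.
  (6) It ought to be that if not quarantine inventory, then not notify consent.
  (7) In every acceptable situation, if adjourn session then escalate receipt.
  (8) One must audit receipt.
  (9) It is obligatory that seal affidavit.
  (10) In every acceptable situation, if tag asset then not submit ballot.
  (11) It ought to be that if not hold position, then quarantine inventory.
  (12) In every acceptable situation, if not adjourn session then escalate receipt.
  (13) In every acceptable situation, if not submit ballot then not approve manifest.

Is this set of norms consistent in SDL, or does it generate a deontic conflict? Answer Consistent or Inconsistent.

Consistent

Premise 1 is O(break_seal → ¬audit_receipt), but O(break_seal) is not derivable from the premises, so it does not yield O(¬audit_receipt).
So O(¬audit_receipt) is not derivable, and the apparent clash with O(audit_receipt) does not arise.
A world satisfying every obligation exists (e.g. adjourn_session=false, approve_manifest=false, audit_receipt=true, break_seal=false, escalate_receipt=true, hold_position=false, mute_channel=true, notify_consent=true, quarantine_inventory=true, seal_affidavit=true, submit_ballot=false, tag_asset=true); no atom is both obligatory and forbidden, so the set is consistent.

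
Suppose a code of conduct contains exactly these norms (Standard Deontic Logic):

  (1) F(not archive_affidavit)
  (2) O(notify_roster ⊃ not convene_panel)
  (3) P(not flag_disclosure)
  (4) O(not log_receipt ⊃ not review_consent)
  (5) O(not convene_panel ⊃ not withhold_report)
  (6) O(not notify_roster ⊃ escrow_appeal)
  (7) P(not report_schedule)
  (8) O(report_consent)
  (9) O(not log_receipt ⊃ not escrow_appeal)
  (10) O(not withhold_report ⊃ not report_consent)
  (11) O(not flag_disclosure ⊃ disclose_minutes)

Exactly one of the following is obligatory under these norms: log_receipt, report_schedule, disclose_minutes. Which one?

log_receipt

Premise 8 states O(report_consent) outright.
The contrapositive of premise 10 (O(not withhold_report ⊃ not report_consent)) is O(report_consent ⊃ withhold_report), and O(report_consent) is already established, so O(withhold_report).
The contrapositive of premise 5 (O(not convene_panel ⊃ not withhold_report)) is O(withhold_report ⊃ convene_panel), and O(withhold_report) is already established, so O(convene_panel).
The contrapositive of premise 2 (O(notify_roster ⊃ not convene_panel)) is O(convene_panel ⊃ not notify_roster), and O(convene_panel) is already established, so O(not notify_roster).
From O(not notify_roster) and premise 6, O(not notify_roster ⊃ escrow_appeal), we obtain O(escrow_appeal).
Premise 9 is O(not log_receipt ⊃ not escrow_appeal); contrapositively O(escrow_appeal ⊃ log_receipt). Since O(escrow_appeal) holds, K gives O(log_receipt).
So O(log_receipt) holds — log_receipt is obligatory. None of the other listed options is made obligatory by any chain of premises.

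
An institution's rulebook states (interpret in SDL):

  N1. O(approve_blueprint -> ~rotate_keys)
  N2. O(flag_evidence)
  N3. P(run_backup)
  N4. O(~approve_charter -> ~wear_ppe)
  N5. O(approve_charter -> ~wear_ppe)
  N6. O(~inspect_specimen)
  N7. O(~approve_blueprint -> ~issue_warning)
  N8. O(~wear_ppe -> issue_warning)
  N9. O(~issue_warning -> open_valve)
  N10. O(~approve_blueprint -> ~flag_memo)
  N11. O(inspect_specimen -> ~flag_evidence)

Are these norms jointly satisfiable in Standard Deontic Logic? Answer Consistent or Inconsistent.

Consistent

Premise 11 is O(inspect_specimen -> ~flag_evidence), but O(inspect_specimen) is not derivable from the premises, so it does not yield O(~flag_evidence).
So O(~flag_evidence) is not derivable, and the apparent clash with O(flag_evidence) does not arise.
A world satisfying every obligation exists (e.g. approve_blueprint=true, approve_charter=false, flag_evidence=true, flag_memo=false, inspect_specimen=false, issue_warning=true, open_valve=false, rotate_keys=false, run_backup=false, wear_ppe=false); no atom is both obligatory and forbidden, so the set is consistent.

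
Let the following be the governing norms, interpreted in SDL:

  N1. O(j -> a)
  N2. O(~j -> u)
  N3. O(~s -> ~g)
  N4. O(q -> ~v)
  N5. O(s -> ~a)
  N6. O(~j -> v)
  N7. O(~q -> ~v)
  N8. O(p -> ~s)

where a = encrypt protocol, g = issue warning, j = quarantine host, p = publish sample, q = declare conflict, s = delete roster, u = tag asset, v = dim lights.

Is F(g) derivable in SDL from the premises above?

Premises 4 and 7 cover both cases: O(q -> ~v) and O(~q -> ~v). Since q ∨ ~q is a tautology, O(~v) follows.
The contrapositive of premise 6 (O(~j -> v)) is O(~v -> j), and O(~v) is already established, so O(j).
With premise 1, O(j -> a), the K-axiom yields O(a).
Premise 5, O(s -> ~a), contraposes to O(a -> ~s); with O(a) we get O(~s).
From O(~s) and premise 3, O(~s -> ~g), we obtain O(~g).
Premises 2, 8 do not contribute to this derivation.
So O(~g) holds, i.e. F(g). The claim follows.

Yes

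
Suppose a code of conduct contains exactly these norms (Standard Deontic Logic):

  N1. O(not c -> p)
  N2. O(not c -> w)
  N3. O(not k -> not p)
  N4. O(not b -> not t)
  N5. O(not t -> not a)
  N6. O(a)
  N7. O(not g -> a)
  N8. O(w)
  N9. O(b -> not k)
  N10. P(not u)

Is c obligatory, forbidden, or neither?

Obligatory

Premise 6 states O(a) outright.
Premise 5 is O(not t -> not a); contrapositively O(a -> t). Since O(a) holds, K gives O(t).
Premise 4, O(not b -> not t), contraposes to O(t -> b); with O(t) we get O(b).
With premise 9, O(b -> not k), the K-axiom yields O(not k).
Applying K to premise 3 (O(not k -> not p)) and O(not k) yields O(not p).
Premise 1, O(not c -> p), contraposes to O(not p -> c); with O(not p) we get O(c).
Premises 2, 7, 8, 10 do not contribute to this derivation.
Hence c is obligatory.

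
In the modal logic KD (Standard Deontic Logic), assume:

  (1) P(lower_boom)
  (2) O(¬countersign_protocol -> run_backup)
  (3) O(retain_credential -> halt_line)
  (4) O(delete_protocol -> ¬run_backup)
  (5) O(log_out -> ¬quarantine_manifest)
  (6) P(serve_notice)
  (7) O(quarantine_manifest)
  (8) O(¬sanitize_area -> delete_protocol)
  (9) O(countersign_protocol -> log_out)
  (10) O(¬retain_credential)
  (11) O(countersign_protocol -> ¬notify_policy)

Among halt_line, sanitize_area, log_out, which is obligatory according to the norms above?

From premise 7 we have O(quarantine_manifest).
Premise 5, O(log_out -> ¬quarantine_manifest), contraposes to O(quarantine_manifest -> ¬log_out); with O(quarantine_manifest) we get O(¬log_out).
Premise 9, O(countersign_protocol -> log_out), contraposes to O(¬log_out -> ¬countersign_protocol); with O(¬log_out) we get O(¬countersign_protocol).
From O(¬countersign_protocol) and premise 2, O(¬countersign_protocol -> run_backup), we obtain O(run_backup).
Premise 4 is O(delete_protocol -> ¬run_backup); contrapositively O(run_backup -> ¬delete_protocol). Since O(run_backup) holds, K gives O(¬delete_protocol).
Premise 8 is O(¬sanitize_area -> delete_protocol); contrapositively O(¬delete_protocol -> sanitize_area). Since O(¬delete_protocol) holds, K gives O(sanitize_area).
So O(sanitize_area) holds — sanitize_area is obligatory. None of the other listed options is made obligatory by any chain of premises.

sanitize_area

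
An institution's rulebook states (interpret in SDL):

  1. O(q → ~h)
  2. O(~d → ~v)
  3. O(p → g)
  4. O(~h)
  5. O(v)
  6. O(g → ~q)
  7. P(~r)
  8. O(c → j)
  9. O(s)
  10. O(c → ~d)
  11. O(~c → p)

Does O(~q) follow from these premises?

Yes

From premise 5 we have O(v).
The contrapositive of premise 2 (O(~d → ~v)) is O(v → d), and O(v) is already established, so O(d).
The contrapositive of premise 10 (O(c → ~d)) is O(d → ~c), and O(d) is already established, so O(~c).
With premise 11, O(~c → p), the K-axiom yields O(p).
From O(p) and premise 3, O(p → g), we obtain O(g).
With premise 6, O(g → ~q), the K-axiom yields O(~q).
Premises 1, 4, 7, 8, 9 do not contribute to this derivation.
So O(~q) follows.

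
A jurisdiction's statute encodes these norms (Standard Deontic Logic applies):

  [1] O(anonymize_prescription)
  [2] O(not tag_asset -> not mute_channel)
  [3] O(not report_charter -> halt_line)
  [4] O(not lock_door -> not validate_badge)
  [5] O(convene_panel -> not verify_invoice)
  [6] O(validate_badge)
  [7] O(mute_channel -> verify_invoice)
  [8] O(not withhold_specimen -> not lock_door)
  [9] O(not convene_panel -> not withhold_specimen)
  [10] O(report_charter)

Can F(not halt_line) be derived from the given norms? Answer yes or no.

Premise 3 is O(not report_charter -> halt_line), but O(not report_charter) is not derivable from the premises, so it does not yield O(halt_line).
No other premise forces O(halt_line). An ideal world satisfying every premise can still have not halt_line true, so F(not halt_line) is not derivable.

No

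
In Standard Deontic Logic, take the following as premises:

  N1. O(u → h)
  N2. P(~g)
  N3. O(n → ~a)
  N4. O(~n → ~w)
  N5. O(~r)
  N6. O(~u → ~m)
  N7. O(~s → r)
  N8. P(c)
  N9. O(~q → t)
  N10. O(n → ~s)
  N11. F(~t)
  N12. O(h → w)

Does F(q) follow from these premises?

Premise 9 is O(~q → t); even if O(t) held, inferring O(~q) would be affirming the consequent — invalid.
No other premise forces O(~q). An ideal world satisfying every premise can still have q true, so F(q) is not derivable.

No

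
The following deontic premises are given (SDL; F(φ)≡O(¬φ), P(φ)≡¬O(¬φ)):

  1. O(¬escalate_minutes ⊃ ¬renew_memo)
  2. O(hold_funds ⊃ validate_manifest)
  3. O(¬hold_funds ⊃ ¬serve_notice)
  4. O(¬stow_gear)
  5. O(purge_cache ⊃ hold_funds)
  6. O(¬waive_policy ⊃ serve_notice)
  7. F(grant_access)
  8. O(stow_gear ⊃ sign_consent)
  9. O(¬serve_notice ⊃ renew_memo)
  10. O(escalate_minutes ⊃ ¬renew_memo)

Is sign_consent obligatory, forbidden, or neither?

Premise 8 is O(stow_gear ⊃ sign_consent), but O(stow_gear) is not derivable from the premises, so it does not yield O(sign_consent).
No premise or chain of K-axiom applications forces O(sign_consent), and none forces O(¬sign_consent). So sign_consent is neither obligatory nor forbidden under these norms.

Neither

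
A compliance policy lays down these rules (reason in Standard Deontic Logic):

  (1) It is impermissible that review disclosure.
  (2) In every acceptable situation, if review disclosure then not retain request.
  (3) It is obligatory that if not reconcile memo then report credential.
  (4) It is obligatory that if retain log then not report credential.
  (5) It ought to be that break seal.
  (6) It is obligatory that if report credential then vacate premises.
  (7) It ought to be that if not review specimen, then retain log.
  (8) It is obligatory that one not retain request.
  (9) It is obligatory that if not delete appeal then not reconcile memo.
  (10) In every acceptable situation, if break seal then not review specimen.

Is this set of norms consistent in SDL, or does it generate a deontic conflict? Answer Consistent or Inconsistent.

Consistent

Premise 2 is O(review_disclosure → ¬retain_request); even if O(¬retain_request) held, inferring O(review_disclosure) would be affirming the consequent — invalid.
So O(review_disclosure) is not derivable, and the apparent clash with O(¬review_disclosure) does not arise.
A world satisfying every obligation exists (e.g. break_seal=true, delete_appeal=true, reconcile_memo=true, report_credential=false, retain_log=true, retain_request=false, review_disclosure=false, review_specimen=false, vacate_premises=false); no atom is both obligatory and forbidden, so the set is consistent.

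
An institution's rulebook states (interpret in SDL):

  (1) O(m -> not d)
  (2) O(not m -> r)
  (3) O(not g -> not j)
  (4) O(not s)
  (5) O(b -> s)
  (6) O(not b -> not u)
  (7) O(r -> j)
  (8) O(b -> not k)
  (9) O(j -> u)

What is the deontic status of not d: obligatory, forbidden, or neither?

Obligatory

Premise 4 states O(not s) outright.
The contrapositive of premise 5 (O(b -> s)) is O(not s -> not b), and O(not s) is already established, so O(not b).
Premise 6 is O(not b -> not u); since O(not b), deontic closure gives O(not u).
The contrapositive of premise 9 (O(j -> u)) is O(not u -> not j), and O(not u) is already established, so O(not j).
The contrapositive of premise 7 (O(r -> j)) is O(not j -> not r), and O(not j) is already established, so O(not r).
Premise 2, O(not m -> r), contraposes to O(not r -> m); with O(not r) we get O(m).
Premise 1 is O(m -> not d); since O(m), deontic closure gives O(not d).
Premises 3, 8 do not contribute to this derivation.
Hence not d is obligatory.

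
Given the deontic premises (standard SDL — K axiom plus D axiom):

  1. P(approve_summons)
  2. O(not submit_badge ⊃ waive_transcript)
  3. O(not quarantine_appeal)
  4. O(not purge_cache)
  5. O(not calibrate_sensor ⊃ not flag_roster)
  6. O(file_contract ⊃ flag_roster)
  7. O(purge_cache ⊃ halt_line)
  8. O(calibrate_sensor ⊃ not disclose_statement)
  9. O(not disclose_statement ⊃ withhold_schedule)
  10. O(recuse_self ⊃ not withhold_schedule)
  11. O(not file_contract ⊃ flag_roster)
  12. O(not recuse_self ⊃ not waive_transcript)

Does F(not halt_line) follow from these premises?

Premise 7 is O(purge_cache ⊃ halt_line), but O(purge_cache) is not derivable from the premises, so it does not yield O(halt_line).
No other premise forces O(halt_line). An ideal world satisfying every premise can still have not halt_line true, so F(not halt_line) is not derivable.

No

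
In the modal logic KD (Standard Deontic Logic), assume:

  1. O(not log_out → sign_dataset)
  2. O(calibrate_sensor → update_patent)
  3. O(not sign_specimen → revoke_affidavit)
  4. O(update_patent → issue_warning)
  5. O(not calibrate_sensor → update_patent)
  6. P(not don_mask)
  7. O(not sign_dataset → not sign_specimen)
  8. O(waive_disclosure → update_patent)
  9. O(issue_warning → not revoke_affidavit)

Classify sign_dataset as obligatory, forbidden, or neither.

Obligatory

Premises 2 and 5 cover both cases: O(calibrate_sensor → update_patent) and O(not calibrate_sensor → update_patent). Since calibrate_sensor ∨ not calibrate_sensor is a tautology, O(update_patent) follows.
Applying K to premise 4 (O(update_patent → issue_warning)) and O(update_patent) yields O(issue_warning).
Applying K to premise 9 (O(issue_warning → not revoke_affidavit)) and O(issue_warning) yields O(not revoke_affidavit).
The contrapositive of premise 3 (O(not sign_specimen → revoke_affidavit)) is O(not revoke_affidavit → sign_specimen), and O(not revoke_affidavit) is already established, so O(sign_specimen).
Premise 7, O(not sign_dataset → not sign_specimen), contraposes to O(sign_specimen → sign_dataset); with O(sign_specimen) we get O(sign_dataset).
Premises 1, 6, 8 do not contribute to this derivation.
Hence sign_dataset is obligatory.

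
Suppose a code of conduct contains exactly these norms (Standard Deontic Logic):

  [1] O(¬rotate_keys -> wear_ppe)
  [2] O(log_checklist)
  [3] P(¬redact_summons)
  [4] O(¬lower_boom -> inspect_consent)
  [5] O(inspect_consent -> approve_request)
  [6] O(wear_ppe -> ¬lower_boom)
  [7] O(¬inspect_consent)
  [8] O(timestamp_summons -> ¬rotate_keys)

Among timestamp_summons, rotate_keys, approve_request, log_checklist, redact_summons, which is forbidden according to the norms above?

timestamp_summons

From premise 7 we have O(¬inspect_consent).
The contrapositive of premise 4 (O(¬lower_boom -> inspect_consent)) is O(¬inspect_consent -> lower_boom), and O(¬inspect_consent) is already established, so O(lower_boom).
Premise 6, O(wear_ppe -> ¬lower_boom), contraposes to O(lower_boom -> ¬wear_ppe); with O(lower_boom) we get O(¬wear_ppe).
The contrapositive of premise 1 (O(¬rotate_keys -> wear_ppe)) is O(¬wear_ppe -> rotate_keys), and O(¬wear_ppe) is already established, so O(rotate_keys).
Premise 8 is O(timestamp_summons -> ¬rotate_keys); contrapositively O(rotate_keys -> ¬timestamp_summons). Since O(rotate_keys) holds, K gives O(¬timestamp_summons).
So O(¬timestamp_summons) holds, i.e. timestamp_summons is forbidden. None of the other listed options is forbidden under the premises.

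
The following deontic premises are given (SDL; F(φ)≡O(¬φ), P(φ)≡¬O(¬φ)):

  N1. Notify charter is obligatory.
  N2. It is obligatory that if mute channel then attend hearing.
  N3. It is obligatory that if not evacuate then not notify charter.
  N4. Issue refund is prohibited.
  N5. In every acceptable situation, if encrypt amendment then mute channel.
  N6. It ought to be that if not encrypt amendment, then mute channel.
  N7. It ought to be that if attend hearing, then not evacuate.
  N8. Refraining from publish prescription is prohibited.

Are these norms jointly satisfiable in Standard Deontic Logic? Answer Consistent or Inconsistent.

Premises 5 and 6 are O(encrypt_amendment → mute_channel) and O(¬encrypt_amendment → mute_channel); every ideal world satisfies encrypt_amendment or ¬encrypt_amendment, so in either case mute_channel holds — hence O(mute_channel).
Premise 2 is O(mute_channel → attend_hearing); since O(mute_channel), deontic closure gives O(attend_hearing).
Premise 7 is O(attend_hearing → ¬evacuate); since O(attend_hearing), deontic closure gives O(¬evacuate).
Applying K to premise 3 (O(¬evacuate → ¬notify_charter)) and O(¬evacuate) yields O(¬notify_charter).
However, premise 1 gives O(notify_charter).
We now have both O(¬notify_charter) and O(notify_charter) — notify_charter is simultaneously obligatory and forbidden, violating the D-axiom.

Inconsistent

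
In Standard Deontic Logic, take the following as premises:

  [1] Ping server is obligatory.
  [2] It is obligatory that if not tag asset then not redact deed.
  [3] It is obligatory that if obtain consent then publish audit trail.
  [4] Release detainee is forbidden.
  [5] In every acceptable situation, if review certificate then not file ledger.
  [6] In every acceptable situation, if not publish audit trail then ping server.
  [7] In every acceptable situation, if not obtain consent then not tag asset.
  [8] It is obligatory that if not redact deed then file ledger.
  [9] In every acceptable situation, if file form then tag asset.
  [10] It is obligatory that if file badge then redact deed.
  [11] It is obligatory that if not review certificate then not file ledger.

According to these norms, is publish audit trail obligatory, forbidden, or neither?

Obligatory

Premises 11 and 5 cover both cases: O(¬review_certificate → ¬file_ledger) and O(review_certificate → ¬file_ledger). Since ¬review_certificate ∨ review_certificate is a tautology, O(¬file_ledger) follows.
The contrapositive of premise 8 (O(¬redact_deed → file_ledger)) is O(¬file_ledger → redact_deed), and O(¬file_ledger) is already established, so O(redact_deed).
Premise 2 is O(¬tag_asset → ¬redact_deed); contrapositively O(redact_deed → tag_asset). Since O(redact_deed) holds, K gives O(tag_asset).
The contrapositive of premise 7 (O(¬obtain_consent → ¬tag_asset)) is O(tag_asset → obtain_consent), and O(tag_asset) is already established, so O(obtain_consent).
Premise 3 is O(obtain_consent → publish_audit_trail); since O(obtain_consent), deontic closure gives O(publish_audit_trail).
Premises 1, 4, 6, 9, 10 do not contribute to this derivation.
Hence publish_audit_trail is obligatory.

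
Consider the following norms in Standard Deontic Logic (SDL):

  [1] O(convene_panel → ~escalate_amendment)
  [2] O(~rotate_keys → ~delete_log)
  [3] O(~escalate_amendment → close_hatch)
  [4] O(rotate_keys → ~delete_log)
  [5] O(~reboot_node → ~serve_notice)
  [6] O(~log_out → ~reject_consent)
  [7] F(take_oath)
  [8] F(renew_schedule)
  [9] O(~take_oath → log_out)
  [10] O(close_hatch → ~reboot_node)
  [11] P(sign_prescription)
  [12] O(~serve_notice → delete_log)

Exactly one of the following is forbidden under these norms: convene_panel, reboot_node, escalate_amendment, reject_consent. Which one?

convene_panel

Premises 2 and 4 cover both cases: O(~rotate_keys → ~delete_log) and O(rotate_keys → ~delete_log). Since ~rotate_keys ∨ rotate_keys is a tautology, O(~delete_log) follows.
Premise 12 is O(~serve_notice → delete_log); contrapositively O(~delete_log → serve_notice). Since O(~delete_log) holds, K gives O(serve_notice).
Premise 5 is O(~reboot_node → ~serve_notice); contrapositively O(serve_notice → reboot_node). Since O(serve_notice) holds, K gives O(reboot_node).
The contrapositive of premise 10 (O(close_hatch → ~reboot_node)) is O(reboot_node → ~close_hatch), and O(reboot_node) is already established, so O(~close_hatch).
Premise 3 is O(~escalate_amendment → close_hatch); contrapositively O(~close_hatch → escalate_amendment). Since O(~close_hatch) holds, K gives O(escalate_amendment).
The contrapositive of premise 1 (O(convene_panel → ~escalate_amendment)) is O(escalate_amendment → ~convene_panel), and O(escalate_amendment) is already established, so O(~convene_panel).
So O(~convene_panel) holds, i.e. convene_panel is forbidden. None of the other listed options is forbidden under the premises.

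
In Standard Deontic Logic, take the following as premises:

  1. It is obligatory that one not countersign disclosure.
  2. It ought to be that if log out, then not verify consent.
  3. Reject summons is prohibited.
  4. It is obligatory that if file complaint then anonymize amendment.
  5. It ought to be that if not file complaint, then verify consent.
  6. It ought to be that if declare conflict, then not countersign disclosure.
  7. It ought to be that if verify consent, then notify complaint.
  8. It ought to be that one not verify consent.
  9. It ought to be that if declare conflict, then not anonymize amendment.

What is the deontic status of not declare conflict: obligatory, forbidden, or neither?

Premise 8 gives O(¬verify_consent).
The contrapositive of premise 5 (O(¬file_complaint → verify_consent)) is O(¬verify_consent → file_complaint), and O(¬verify_consent) is already established, so O(file_complaint).
Applying K to premise 4 (O(file_complaint → anonymize_amendment)) and O(file_complaint) yields O(anonymize_amendment).
Premise 9, O(declare_conflict → ¬anonymize_amendment), contraposes to O(anonymize_amendment → ¬declare_conflict); with O(anonymize_amendment) we get O(¬declare_conflict).
Premises 1, 2, 3, 6, 7 do not contribute to this derivation.
Hence ¬declare_conflict is obligatory.

Obligatory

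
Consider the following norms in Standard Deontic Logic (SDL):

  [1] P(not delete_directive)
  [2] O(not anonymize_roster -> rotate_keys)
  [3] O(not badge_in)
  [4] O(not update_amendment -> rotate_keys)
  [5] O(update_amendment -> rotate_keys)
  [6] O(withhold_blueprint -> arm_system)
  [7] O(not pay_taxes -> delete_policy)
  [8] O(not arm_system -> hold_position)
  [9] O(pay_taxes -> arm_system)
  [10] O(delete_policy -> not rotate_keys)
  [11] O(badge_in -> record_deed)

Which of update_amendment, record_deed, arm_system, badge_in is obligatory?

arm_system

Premises 4 and 5 are O(not update_amendment -> rotate_keys) and O(update_amendment -> rotate_keys); every ideal world satisfies not update_amendment or update_amendment, so in either case rotate_keys holds — hence O(rotate_keys).
Premise 10 is O(delete_policy -> not rotate_keys); contrapositively O(rotate_keys -> not delete_policy). Since O(rotate_keys) holds, K gives O(not delete_policy).
Premise 7, O(not pay_taxes -> delete_policy), contraposes to O(not delete_policy -> pay_taxes); with O(not delete_policy) we get O(pay_taxes).
With premise 9, O(pay_taxes -> arm_system), the K-axiom yields O(arm_system).
So O(arm_system) holds — arm_system is obligatory. None of the other listed options is made obligatory by any chain of premises.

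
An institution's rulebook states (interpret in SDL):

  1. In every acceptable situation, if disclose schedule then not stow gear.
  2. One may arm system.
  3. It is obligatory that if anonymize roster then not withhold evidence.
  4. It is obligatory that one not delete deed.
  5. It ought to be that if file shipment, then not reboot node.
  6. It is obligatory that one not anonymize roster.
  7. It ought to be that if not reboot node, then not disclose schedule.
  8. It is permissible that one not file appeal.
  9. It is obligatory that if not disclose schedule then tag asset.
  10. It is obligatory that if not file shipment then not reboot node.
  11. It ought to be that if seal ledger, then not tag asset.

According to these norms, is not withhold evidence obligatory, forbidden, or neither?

Neither

Premise 3 is O(anonymize_roster → ¬withhold_evidence), but O(anonymize_roster) is not derivable from the premises, so it does not yield O(¬withhold_evidence).
No premise or chain of K-axiom applications forces O(¬withhold_evidence), and none forces O(withhold_evidence). So ¬withhold_evidence is neither obligatory nor forbidden under these norms.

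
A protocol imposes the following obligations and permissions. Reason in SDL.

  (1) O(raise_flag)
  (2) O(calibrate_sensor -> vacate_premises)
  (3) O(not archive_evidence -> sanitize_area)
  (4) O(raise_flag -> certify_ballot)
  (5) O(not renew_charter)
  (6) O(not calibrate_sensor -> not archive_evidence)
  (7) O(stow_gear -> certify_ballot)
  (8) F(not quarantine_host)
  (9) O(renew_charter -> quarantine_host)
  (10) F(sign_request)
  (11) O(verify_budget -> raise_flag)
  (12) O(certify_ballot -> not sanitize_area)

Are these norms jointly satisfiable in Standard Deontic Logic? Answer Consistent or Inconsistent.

Premise 9 is O(renew_charter -> quarantine_host); even if O(quarantine_host) held, inferring O(renew_charter) would be affirming the consequent — invalid.
So O(renew_charter) is not derivable, and the apparent clash with O(not renew_charter) does not arise.
A world satisfying every obligation exists (e.g. archive_evidence=true, calibrate_sensor=true, certify_ballot=true, quarantine_host=true, raise_flag=true, renew_charter=false, sanitize_area=false, sign_request=false, stow_gear=false, vacate_premises=true, verify_budget=false); no atom is both obligatory and forbidden, so the set is consistent.

Consistent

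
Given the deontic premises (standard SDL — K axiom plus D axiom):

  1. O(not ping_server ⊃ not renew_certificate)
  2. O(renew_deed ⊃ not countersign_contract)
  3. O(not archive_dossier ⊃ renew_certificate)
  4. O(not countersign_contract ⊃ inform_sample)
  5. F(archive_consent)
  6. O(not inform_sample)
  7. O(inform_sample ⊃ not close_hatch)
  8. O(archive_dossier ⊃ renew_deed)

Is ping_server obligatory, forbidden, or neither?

Obligatory

Premise 6 states O(not inform_sample) outright.
Premise 4 is O(not countersign_contract ⊃ inform_sample); contrapositively O(not inform_sample ⊃ countersign_contract). Since O(not inform_sample) holds, K gives O(countersign_contract).
Premise 2 is O(renew_deed ⊃ not countersign_contract); contrapositively O(countersign_contract ⊃ not renew_deed). Since O(countersign_contract) holds, K gives O(not renew_deed).
The contrapositive of premise 8 (O(archive_dossier ⊃ renew_deed)) is O(not renew_deed ⊃ not archive_dossier), and O(not renew_deed) is already established, so O(not archive_dossier).
Premise 3 is O(not archive_dossier ⊃ renew_certificate); since O(not archive_dossier), deontic closure gives O(renew_certificate).
The contrapositive of premise 1 (O(not ping_server ⊃ not renew_certificate)) is O(renew_certificate ⊃ ping_server), and O(renew_certificate) is already established, so O(ping_server).
Premises 5, 7 do not contribute to this derivation.
Hence ping_server is obligatory.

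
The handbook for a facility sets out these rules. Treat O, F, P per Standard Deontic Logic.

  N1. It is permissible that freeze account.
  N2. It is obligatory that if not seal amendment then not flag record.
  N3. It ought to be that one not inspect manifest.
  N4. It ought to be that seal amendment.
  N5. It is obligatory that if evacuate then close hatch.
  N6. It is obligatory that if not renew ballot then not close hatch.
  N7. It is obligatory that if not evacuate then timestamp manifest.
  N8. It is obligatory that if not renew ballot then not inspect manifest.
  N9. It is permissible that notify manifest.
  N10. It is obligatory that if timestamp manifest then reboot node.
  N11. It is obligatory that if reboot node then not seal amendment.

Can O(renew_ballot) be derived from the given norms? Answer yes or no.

Premise 4 states O(seal_amendment) outright.
Premise 11, O(reboot_node → ¬seal_amendment), contraposes to O(seal_amendment → ¬reboot_node); with O(seal_amendment) we get O(¬reboot_node).
Premise 10 is O(timestamp_manifest → reboot_node); contrapositively O(¬reboot_node → ¬timestamp_manifest). Since O(¬reboot_node) holds, K gives O(¬timestamp_manifest).
Premise 7, O(¬evacuate → timestamp_manifest), contraposes to O(¬timestamp_manifest → evacuate); with O(¬timestamp_manifest) we get O(evacuate).
From O(evacuate) and premise 5, O(evacuate → close_hatch), we obtain O(close_hatch).
Premise 6 is O(¬renew_ballot → ¬close_hatch); contrapositively O(close_hatch → renew_ballot). Since O(close_hatch) holds, K gives O(renew_ballot).
Premises 1, 2, 3, 8, 9 do not contribute to this derivation.
So O(renew_ballot) follows.

Yes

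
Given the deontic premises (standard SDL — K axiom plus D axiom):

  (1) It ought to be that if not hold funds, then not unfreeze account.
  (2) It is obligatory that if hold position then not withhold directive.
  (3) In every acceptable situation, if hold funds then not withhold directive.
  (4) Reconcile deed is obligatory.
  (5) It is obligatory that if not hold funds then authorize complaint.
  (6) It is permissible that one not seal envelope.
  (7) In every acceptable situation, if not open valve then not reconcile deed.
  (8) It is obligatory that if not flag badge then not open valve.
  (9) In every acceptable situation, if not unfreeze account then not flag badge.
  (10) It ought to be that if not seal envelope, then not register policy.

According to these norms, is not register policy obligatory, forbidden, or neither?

Premise 10 is O(¬seal_envelope → ¬register_policy), but O(¬seal_envelope) is not derivable from the premises (the permission P(¬seal_envelope) asserts only ¬O(seal_envelope), not O(¬seal_envelope)), so it does not yield O(¬register_policy).
No premise or chain of K-axiom applications forces O(¬register_policy), and none forces O(register_policy). So ¬register_policy is neither obligatory nor forbidden under these norms.

Neither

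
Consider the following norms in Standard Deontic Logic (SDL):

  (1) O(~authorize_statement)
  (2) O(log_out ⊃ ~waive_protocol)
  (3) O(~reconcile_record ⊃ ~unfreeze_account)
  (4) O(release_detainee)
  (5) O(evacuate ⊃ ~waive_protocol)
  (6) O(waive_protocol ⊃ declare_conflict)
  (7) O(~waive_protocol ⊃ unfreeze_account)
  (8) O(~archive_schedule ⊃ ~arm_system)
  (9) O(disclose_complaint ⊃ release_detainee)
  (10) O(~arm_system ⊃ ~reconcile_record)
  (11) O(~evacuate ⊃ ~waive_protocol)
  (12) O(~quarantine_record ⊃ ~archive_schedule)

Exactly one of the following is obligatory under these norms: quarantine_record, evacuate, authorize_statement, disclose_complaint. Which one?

quarantine_record

Premises 11 and 5 cover both cases: O(~evacuate ⊃ ~waive_protocol) and O(evacuate ⊃ ~waive_protocol). Since ~evacuate ∨ evacuate is a tautology, O(~waive_protocol) follows.
With premise 7, O(~waive_protocol ⊃ unfreeze_account), the K-axiom yields O(unfreeze_account).
Premise 3 is O(~reconcile_record ⊃ ~unfreeze_account); contrapositively O(unfreeze_account ⊃ reconcile_record). Since O(unfreeze_account) holds, K gives O(reconcile_record).
Premise 10, O(~arm_system ⊃ ~reconcile_record), contraposes to O(reconcile_record ⊃ arm_system); with O(reconcile_record) we get O(arm_system).
The contrapositive of premise 8 (O(~archive_schedule ⊃ ~arm_system)) is O(arm_system ⊃ archive_schedule), and O(arm_system) is already established, so O(archive_schedule).
The contrapositive of premise 12 (O(~quarantine_record ⊃ ~archive_schedule)) is O(archive_schedule ⊃ quarantine_record), and O(archive_schedule) is already established, so O(quarantine_record).
So O(quarantine_record) holds — quarantine_record is obligatory. None of the other listed options is made obligatory by any chain of premises.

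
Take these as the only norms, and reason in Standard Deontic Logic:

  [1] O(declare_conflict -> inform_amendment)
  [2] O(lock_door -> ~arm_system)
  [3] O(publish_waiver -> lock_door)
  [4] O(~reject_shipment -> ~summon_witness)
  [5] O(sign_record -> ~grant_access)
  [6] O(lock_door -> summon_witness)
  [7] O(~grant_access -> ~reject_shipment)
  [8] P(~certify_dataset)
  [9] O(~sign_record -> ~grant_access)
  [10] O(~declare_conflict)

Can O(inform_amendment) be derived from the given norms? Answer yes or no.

Premise 1 is O(declare_conflict -> inform_amendment), but O(declare_conflict) is not derivable from the premises, so it does not yield O(inform_amendment).
No other premise forces O(inform_amendment). An ideal world satisfying every premise can still have inform_amendment false, so O(inform_amendment) is not derivable.

No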